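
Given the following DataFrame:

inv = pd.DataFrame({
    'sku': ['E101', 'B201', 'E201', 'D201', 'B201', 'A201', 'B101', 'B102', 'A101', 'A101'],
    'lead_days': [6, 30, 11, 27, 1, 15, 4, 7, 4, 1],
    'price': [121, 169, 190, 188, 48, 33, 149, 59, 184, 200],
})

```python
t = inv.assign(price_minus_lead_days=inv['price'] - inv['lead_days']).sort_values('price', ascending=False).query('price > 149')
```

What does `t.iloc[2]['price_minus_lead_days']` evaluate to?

161

add column price_minus_lead_days = inv['price'] - inv['lead_days']:
    sku  lead_days  price  price_minus_lead_days
0  E101          6    121                    115
1  B201         30    169                    139
2  E201         11    190                    179
3  D201         27    188                    161
4  B201          1     48                     47
5  A201         15     33                     18
6  B101          4    149                    145
7  B102          7     59                     52
8  A101          4    184                    180
9  A101          1    200                    199
sort by price descending:
    sku  lead_days  price  price_minus_lead_days
9  A101          1    200                    199
2  E201         11    190                    179
3  D201         27    188                    161
8  A101          4    184                    180
1  B201         30    169                    139
6  B101          4    149                    145
0  E101          6    121                    115
7  B102          7     59                     52
4  B201          1     48                     47
5  A201         15     33                     18
filter rows where price > 149:
    sku  lead_days  price  price_minus_lead_days
9  A101          1    200                    199
2  E201         11    190                    179
3  D201         27    188                    161
8  A101          4    184                    180
1  B201         30    169                    139
Finally, value at position 2, column 'price_minus_lead_days' = 161.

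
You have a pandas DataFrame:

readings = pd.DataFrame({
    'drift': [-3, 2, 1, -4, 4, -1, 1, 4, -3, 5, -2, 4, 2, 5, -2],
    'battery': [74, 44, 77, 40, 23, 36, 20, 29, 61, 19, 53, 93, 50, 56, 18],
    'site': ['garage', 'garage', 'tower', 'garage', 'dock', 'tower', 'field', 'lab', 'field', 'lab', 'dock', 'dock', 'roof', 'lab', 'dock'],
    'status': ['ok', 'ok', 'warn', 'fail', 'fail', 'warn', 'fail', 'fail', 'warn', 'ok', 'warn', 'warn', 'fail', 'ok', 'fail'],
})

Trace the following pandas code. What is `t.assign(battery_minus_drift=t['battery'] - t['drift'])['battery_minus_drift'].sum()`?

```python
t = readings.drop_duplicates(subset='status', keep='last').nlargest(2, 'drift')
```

drop duplicate status (keep=last):
    drift  battery  site status
11      4       93  dock   warn
13      5       56   lab     ok
14     -2       18  dock   fail
take 2 rows with largest drift:
    drift  battery  site status
13      5       56   lab     ok
11      4       93  dock   warn
add column battery_minus_drift = t['battery'] - t['drift']:
    drift  battery  site status  battery_minus_drift
13      5       56   lab     ok                   51
11      4       93  dock   warn                   89

140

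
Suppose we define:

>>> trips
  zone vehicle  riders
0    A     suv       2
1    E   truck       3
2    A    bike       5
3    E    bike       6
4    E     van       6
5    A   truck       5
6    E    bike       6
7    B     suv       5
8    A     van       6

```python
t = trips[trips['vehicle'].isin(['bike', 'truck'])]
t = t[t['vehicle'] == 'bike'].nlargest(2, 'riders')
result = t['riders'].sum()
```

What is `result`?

12

filter rows where vehicle in ['bike', 'truck']:
  zone vehicle  riders
1    E   truck       3
2    A    bike       5
3    E    bike       6
5    A   truck       5
6    E    bike       6
filter rows where vehicle == 'bike':
  zone vehicle  riders
2    A    bike       5
3    E    bike       6
6    E    bike       6
take 2 rows with largest riders:
  zone vehicle  riders
3    E    bike       6
6    E    bike       6
Then the sum of column 'riders': 12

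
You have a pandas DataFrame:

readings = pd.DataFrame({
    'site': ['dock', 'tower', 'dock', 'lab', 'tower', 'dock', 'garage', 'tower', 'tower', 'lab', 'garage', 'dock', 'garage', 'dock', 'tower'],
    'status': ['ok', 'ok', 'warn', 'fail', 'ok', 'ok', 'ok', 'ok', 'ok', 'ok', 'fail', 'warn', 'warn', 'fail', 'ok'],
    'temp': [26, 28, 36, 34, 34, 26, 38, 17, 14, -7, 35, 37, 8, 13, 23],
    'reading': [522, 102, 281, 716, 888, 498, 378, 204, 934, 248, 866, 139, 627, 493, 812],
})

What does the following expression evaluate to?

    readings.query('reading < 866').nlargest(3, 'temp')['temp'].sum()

filter rows where reading < 866:
      site status  temp  reading
0     dock     ok    26      522
1    tower     ok    28      102
2     dock   warn    36      281
3      lab   fail    34      716
5     dock     ok    26      498
6   garage     ok    38      378
7    tower     ok    17      204
9      lab     ok    -7      248
11    dock   warn    37      139
12  garage   warn     8      627
13    dock   fail    13      493
14   tower     ok    23      812
take 3 rows with largest temp:
      site status  temp  reading
6   garage     ok    38      378
11    dock   warn    37      139
2     dock   warn    36      281
Then the sum of column 'temp': 111

111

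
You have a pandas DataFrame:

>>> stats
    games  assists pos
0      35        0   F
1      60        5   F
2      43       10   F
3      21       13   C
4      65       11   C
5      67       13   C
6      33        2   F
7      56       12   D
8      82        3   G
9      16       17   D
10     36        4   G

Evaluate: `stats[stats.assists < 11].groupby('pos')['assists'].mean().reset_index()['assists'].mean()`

filter rows where assists < 11:
    games  assists pos
0      35        0   F
1      60        5   F
2      43       10   F
6      33        2   F
8      82        3   G
10     36        4   G
group by pos, mean of assists:
pos
F    4.25
G    3.50
Name: assists, dtype: float64
reset_index():
  pos  assists
0   F     4.25
1   G     3.50

3.875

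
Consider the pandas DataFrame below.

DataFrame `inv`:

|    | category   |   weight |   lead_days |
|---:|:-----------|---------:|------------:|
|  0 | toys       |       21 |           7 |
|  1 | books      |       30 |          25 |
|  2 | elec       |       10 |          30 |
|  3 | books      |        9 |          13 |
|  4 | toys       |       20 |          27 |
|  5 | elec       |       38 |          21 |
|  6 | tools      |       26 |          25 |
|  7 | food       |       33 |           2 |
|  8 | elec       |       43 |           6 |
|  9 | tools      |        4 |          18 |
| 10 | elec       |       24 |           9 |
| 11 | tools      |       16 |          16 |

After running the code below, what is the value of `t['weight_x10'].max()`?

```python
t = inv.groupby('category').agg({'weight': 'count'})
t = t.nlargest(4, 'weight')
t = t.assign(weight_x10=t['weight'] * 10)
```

40

group by category, count of weight:
          weight
category        
books          2
elec           4
food           1
tools          3
toys           2
take 4 rows with largest weight:
          weight
category        
elec           4
tools          3
books          2
toys           2
add column weight_x10 = t['weight'] * 10:
          weight  weight_x10
category                    
elec           4          40
tools          3          30
books          2          20
toys           2          20
Then the max of column 'weight_x10': 40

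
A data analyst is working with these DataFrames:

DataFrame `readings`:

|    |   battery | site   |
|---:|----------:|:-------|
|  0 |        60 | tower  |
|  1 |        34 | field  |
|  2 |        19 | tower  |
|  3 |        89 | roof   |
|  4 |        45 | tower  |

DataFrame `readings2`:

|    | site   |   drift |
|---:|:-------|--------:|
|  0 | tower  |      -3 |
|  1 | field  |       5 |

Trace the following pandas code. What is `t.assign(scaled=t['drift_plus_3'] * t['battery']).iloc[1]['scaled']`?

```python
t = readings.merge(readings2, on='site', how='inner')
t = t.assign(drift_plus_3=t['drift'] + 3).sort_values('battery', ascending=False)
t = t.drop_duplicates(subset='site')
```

merge on 'site' (how='inner') → 4 rows:
   battery   site  drift
0       60  tower     -3
1       34  field      5
2       19  tower     -3
3       45  tower     -3
add column drift_plus_3 = t['drift'] + 3:
   battery   site  drift  drift_plus_3
0       60  tower     -3             0
1       34  field      5             8
2       19  tower     -3             0
3       45  tower     -3             0
sort by battery descending:
   battery   site  drift  drift_plus_3
0       60  tower     -3             0
3       45  tower     -3             0
1       34  field      5             8
2       19  tower     -3             0
drop duplicate site (keep=first):
   battery   site  drift  drift_plus_3
0       60  tower     -3             0
1       34  field      5             8
add column scaled = t['drift_plus_3'] * t['battery']:
   battery   site  drift  drift_plus_3  scaled
0       60  tower     -3             0       0
1       34  field      5             8     272

272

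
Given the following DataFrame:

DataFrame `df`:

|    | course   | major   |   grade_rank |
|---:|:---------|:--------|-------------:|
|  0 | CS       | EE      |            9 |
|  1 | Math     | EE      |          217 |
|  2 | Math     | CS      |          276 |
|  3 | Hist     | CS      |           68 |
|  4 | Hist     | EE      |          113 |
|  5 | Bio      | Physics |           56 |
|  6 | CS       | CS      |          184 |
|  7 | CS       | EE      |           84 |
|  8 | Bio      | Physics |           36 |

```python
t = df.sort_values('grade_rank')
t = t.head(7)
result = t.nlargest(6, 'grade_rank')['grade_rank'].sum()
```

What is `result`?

sort by grade_rank:
  course    major  grade_rank
0     CS       EE           9
8    Bio  Physics          36
5    Bio  Physics          56
3   Hist       CS          68
7     CS       EE          84
4   Hist       EE         113
6     CS       CS         184
1   Math       EE         217
2   Math       CS         276
take first 7 rows:
  course    major  grade_rank
0     CS       EE           9
8    Bio  Physics          36
5    Bio  Physics          56
3   Hist       CS          68
7     CS       EE          84
4   Hist       EE         113
6     CS       CS         184
take 6 rows with largest grade_rank:
  course    major  grade_rank
6     CS       CS         184
4   Hist       EE         113
7     CS       EE          84
3   Hist       CS          68
5    Bio  Physics          56
8    Bio  Physics          36
Then the sum of column 'grade_rank': 541

541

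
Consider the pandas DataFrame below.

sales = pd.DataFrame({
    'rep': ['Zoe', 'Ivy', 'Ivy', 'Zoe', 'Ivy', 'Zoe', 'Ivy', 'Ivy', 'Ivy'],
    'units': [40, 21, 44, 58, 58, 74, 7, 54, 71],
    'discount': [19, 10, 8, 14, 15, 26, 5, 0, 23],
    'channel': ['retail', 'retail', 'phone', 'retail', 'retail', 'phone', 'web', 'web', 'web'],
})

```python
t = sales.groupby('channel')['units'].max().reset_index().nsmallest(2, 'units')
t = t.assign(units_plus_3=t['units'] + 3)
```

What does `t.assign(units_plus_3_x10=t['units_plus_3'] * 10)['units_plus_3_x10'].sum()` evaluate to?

1350

group by channel, max of units:
channel
phone     74
retail    58
web       71
Name: units, dtype: int64
reset_index():
  channel  units
0   phone     74
1  retail     58
2     web     71
take 2 rows with smallest units:
  channel  units
1  retail     58
2     web     71
add column units_plus_3 = t['units'] + 3:
  channel  units  units_plus_3
1  retail     58            61
2     web     71            74
add column units_plus_3_x10 = t['units_plus_3'] * 10:
  channel  units  units_plus_3  units_plus_3_x10
1  retail     58            61               610
2     web     71            74               740
Taking the sum of column 'units_plus_3_x10' gives 1350.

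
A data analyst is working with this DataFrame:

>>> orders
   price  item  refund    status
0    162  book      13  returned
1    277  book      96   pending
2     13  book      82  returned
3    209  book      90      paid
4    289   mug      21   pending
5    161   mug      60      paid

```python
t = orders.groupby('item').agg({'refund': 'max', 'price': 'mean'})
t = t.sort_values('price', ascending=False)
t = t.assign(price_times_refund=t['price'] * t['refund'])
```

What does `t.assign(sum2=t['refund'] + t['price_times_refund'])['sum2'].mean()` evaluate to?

group by item: max(refund), mean(price):
      refund   price
item                
book      96  165.25
mug       60  225.00
sort by price descending:
      refund   price
item                
mug       60  225.00
book      96  165.25
add column price_times_refund = t['price'] * t['refund']:
      refund   price  price_times_refund
item                                    
mug       60  225.00             13500.0
book      96  165.25             15864.0
add column sum2 = t['refund'] + t['price_times_refund']:
      refund   price  price_times_refund     sum2
item                                             
mug       60  225.00             13500.0  13560.0
book      96  165.25             15864.0  15960.0

14760.0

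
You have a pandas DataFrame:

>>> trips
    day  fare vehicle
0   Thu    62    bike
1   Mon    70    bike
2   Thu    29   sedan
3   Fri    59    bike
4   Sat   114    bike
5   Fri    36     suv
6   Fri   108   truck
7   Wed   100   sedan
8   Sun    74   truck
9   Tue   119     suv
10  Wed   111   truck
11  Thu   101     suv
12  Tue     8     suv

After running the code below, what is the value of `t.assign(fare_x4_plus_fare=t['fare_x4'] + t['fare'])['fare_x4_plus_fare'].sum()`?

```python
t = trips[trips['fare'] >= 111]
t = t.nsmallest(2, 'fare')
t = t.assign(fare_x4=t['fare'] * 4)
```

filter rows where fare >= 111:
    day  fare vehicle
4   Sat   114    bike
9   Tue   119     suv
10  Wed   111   truck
take 2 rows with smallest fare:
    day  fare vehicle
10  Wed   111   truck
4   Sat   114    bike
add column fare_x4 = t['fare'] * 4:
    day  fare vehicle  fare_x4
10  Wed   111   truck      444
4   Sat   114    bike      456
add column fare_x4_plus_fare = t['fare_x4'] + t['fare']:
    day  fare vehicle  fare_x4  fare_x4_plus_fare
10  Wed   111   truck      444                555
4   Sat   114    bike      456                570
Then the sum of column 'fare_x4_plus_fare': 1125

1125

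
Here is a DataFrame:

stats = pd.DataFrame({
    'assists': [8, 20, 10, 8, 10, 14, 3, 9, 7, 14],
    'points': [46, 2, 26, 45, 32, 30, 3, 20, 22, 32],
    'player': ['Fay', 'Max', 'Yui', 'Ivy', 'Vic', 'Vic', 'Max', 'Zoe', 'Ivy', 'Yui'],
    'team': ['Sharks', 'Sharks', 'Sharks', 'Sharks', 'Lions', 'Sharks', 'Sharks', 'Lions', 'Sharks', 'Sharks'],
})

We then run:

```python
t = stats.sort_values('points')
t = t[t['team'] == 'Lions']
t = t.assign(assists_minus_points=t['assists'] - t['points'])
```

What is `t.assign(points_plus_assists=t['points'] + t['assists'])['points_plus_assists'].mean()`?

35.5

sort by points:
   assists  points player    team
1       20       2    Max  Sharks
6        3       3    Max  Sharks
7        9      20    Zoe   Lions
8        7      22    Ivy  Sharks
2       10      26    Yui  Sharks
5       14      30    Vic  Sharks
4       10      32    Vic   Lions
9       14      32    Yui  Sharks
3        8      45    Ivy  Sharks
0        8      46    Fay  Sharks
filter rows where team == 'Lions':
   assists  points player   team
7        9      20    Zoe  Lions
4       10      32    Vic  Lions
add column assists_minus_points = t['assists'] - t['points']:
   assists  points player   team  assists_minus_points
7        9      20    Zoe  Lions                   -11
4       10      32    Vic  Lions                   -22
add column points_plus_assists = t['points'] + t['assists']:
   assists  points player   team  assists_minus_points  points_plus_assists
7        9      20    Zoe  Lions                   -11                   29
4       10      32    Vic  Lions                   -22                   42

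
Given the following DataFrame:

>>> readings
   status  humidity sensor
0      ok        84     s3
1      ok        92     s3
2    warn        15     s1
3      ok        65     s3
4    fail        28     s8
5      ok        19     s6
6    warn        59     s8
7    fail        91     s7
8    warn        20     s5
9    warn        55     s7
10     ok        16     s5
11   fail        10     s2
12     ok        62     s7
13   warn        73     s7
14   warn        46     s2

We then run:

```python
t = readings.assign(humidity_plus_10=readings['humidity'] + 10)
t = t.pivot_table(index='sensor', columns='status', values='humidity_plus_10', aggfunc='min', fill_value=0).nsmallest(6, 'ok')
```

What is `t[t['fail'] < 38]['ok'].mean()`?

13.75

add column humidity_plus_10 = readings['humidity'] + 10:
   status  humidity sensor  humidity_plus_10
0      ok        84     s3                94
1      ok        92     s3               102
2    warn        15     s1                25
3      ok        65     s3                75
4    fail        28     s8                38
5      ok        19     s6                29
6    warn        59     s8                69
7    fail        91     s7               101
8    warn        20     s5                30
9    warn        55     s7                65
10     ok        16     s5                26
11   fail        10     s2                20
12     ok        62     s7                72
13   warn        73     s7                83
14   warn        46     s2                56
pivot: rows=sensor, cols=status, min(humidity_plus_10):
status  fail  ok  warn
sensor                
s1         0   0    25
s2        20   0    56
s3         0  75     0
s5         0  26    30
s6         0  29     0
s7       101  72    65
s8        38   0    69
take 6 rows with smallest ok:
status  fail  ok  warn
sensor                
s1         0   0    25
s2        20   0    56
s8        38   0    69
s5         0  26    30
s6         0  29     0
s7       101  72    65
filter rows where fail < 38:
status  fail  ok  warn
sensor                
s1         0   0    25
s2        20   0    56
s5         0  26    30
s6         0  29     0
Hence 13.75.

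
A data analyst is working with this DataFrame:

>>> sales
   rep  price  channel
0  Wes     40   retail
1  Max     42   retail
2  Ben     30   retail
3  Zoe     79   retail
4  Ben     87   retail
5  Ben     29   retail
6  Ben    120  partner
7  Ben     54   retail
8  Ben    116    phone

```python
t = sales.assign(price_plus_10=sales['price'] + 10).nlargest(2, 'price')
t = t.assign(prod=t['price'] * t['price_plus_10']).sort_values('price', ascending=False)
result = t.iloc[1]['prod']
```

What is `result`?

14616

add column price_plus_10 = sales['price'] + 10:
   rep  price  channel  price_plus_10
0  Wes     40   retail             50
1  Max     42   retail             52
2  Ben     30   retail             40
3  Zoe     79   retail             89
4  Ben     87   retail             97
5  Ben     29   retail             39
6  Ben    120  partner            130
7  Ben     54   retail             64
8  Ben    116    phone            126
take 2 rows with largest price:
   rep  price  channel  price_plus_10
6  Ben    120  partner            130
8  Ben    116    phone            126
add column prod = t['price'] * t['price_plus_10']:
   rep  price  channel  price_plus_10   prod
6  Ben    120  partner            130  15600
8  Ben    116    phone            126  14616
sort by price descending:
   rep  price  channel  price_plus_10   prod
6  Ben    120  partner            130  15600
8  Ben    116    phone            126  14616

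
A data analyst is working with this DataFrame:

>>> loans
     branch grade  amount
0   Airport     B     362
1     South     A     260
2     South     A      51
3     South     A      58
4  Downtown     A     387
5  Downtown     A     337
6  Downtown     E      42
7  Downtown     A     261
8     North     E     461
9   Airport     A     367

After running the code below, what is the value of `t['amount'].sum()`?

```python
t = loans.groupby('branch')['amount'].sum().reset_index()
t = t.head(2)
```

1756

group by branch, sum of amount:
branch
Airport      729
Downtown    1027
North        461
South        369
Name: amount, dtype: int64
reset_index():
     branch  amount
0   Airport     729
1  Downtown    1027
2     North     461
3     South     369
take first 2 rows:
     branch  amount
0   Airport     729
1  Downtown    1027
sum of column 'amount' → 1756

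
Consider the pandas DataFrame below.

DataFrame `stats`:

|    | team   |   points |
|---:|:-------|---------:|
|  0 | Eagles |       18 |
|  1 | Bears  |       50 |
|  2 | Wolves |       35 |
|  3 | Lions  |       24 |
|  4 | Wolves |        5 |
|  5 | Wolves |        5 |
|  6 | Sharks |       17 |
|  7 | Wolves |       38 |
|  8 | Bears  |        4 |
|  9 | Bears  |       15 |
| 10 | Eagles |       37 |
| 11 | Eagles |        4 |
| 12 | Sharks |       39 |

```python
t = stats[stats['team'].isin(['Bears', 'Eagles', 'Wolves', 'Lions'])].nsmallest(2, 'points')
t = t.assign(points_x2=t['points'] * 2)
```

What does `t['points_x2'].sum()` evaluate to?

filter rows where team in ['Bears', 'Eagles', 'Wolves', 'Lions']:
      team  points
0   Eagles      18
1    Bears      50
2   Wolves      35
3    Lions      24
4   Wolves       5
5   Wolves       5
7   Wolves      38
8    Bears       4
9    Bears      15
10  Eagles      37
11  Eagles       4
take 2 rows with smallest points:
      team  points
8    Bears       4
11  Eagles       4
add column points_x2 = t['points'] * 2:
      team  points  points_x2
8    Bears       4          8
11  Eagles       4          8
The sum of column 'points_x2' is 16.

16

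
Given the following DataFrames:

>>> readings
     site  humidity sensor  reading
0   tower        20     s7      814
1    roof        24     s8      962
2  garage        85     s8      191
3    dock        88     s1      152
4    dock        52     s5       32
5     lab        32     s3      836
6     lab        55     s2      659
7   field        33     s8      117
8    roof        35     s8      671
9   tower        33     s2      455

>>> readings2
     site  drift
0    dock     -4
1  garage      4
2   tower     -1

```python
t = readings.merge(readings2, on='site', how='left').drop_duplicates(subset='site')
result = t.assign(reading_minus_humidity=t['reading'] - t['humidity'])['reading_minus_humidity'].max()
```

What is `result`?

938

merge on 'site' (how='left') → 10 rows:
     site  humidity sensor  reading  drift
0   tower        20     s7      814   -1.0
1    roof        24     s8      962    NaN
2  garage        85     s8      191    4.0
3    dock        88     s1      152   -4.0
4    dock        52     s5       32   -4.0
5     lab        32     s3      836    NaN
6     lab        55     s2      659    NaN
7   field        33     s8      117    NaN
8    roof        35     s8      671    NaN
9   tower        33     s2      455   -1.0
drop duplicate site (keep=first):
     site  humidity sensor  reading  drift
0   tower        20     s7      814   -1.0
1    roof        24     s8      962    NaN
2  garage        85     s8      191    4.0
3    dock        88     s1      152   -4.0
5     lab        32     s3      836    NaN
7   field        33     s8      117    NaN
add column reading_minus_humidity = t['reading'] - t['humidity']:
     site  humidity sensor  reading  drift  reading_minus_humidity
0   tower        20     s7      814   -1.0                     794
1    roof        24     s8      962    NaN                     938
2  garage        85     s8      191    4.0                     106
3    dock        88     s1      152   -4.0                      64
5     lab        32     s3      836    NaN                     804
7   field        33     s8      117    NaN                      84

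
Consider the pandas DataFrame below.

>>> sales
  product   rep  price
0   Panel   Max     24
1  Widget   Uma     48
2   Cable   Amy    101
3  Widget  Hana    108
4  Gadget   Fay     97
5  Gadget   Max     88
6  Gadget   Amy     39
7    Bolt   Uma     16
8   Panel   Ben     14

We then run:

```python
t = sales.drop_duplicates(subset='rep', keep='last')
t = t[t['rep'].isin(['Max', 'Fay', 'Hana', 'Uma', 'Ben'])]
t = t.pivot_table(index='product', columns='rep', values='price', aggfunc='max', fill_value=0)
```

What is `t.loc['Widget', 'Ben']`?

drop duplicate rep (keep=last):
  product   rep  price
3  Widget  Hana    108
4  Gadget   Fay     97
5  Gadget   Max     88
6  Gadget   Amy     39
7    Bolt   Uma     16
8   Panel   Ben     14
filter rows where rep in ['Max', 'Fay', 'Hana', 'Uma', 'Ben']:
  product   rep  price
3  Widget  Hana    108
4  Gadget   Fay     97
5  Gadget   Max     88
7    Bolt   Uma     16
8   Panel   Ben     14
pivot: rows=product, cols=rep, max(price):
rep      Ben  Fay  Hana  Max  Uma
product                          
Bolt       0    0     0    0   16
Gadget     0   97     0   88    0
Panel     14    0     0    0    0
Widget     0    0   108    0    0

0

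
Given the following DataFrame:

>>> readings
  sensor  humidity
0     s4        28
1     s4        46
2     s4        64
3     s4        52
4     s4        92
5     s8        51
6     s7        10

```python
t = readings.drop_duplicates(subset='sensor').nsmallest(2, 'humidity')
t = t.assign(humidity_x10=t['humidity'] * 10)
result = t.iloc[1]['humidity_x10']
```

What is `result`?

280

drop duplicate sensor (keep=first):
  sensor  humidity
0     s4        28
5     s8        51
6     s7        10
take 2 rows with smallest humidity:
  sensor  humidity
6     s7        10
0     s4        28
add column humidity_x10 = t['humidity'] * 10:
  sensor  humidity  humidity_x10
6     s7        10           100
0     s4        28           280
Taking the value at position 1, column 'humidity_x10' gives 280.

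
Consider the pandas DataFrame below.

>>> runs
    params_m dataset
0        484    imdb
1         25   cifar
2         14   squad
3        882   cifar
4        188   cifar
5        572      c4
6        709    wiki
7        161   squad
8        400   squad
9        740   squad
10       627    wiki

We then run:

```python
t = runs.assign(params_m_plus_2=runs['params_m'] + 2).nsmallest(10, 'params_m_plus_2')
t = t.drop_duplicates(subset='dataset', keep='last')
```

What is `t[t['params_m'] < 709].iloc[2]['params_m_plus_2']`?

add column params_m_plus_2 = runs['params_m'] + 2:
    params_m dataset  params_m_plus_2
0        484    imdb              486
1         25   cifar               27
2         14   squad               16
3        882   cifar              884
4        188   cifar              190
5        572      c4              574
6        709    wiki              711
7        161   squad              163
8        400   squad              402
9        740   squad              742
10       627    wiki              629
take 10 rows with smallest params_m_plus_2:
    params_m dataset  params_m_plus_2
2         14   squad               16
1         25   cifar               27
7        161   squad              163
4        188   cifar              190
8        400   squad              402
0        484    imdb              486
5        572      c4              574
10       627    wiki              629
6        709    wiki              711
9        740   squad              742
drop duplicate dataset (keep=last):
   params_m dataset  params_m_plus_2
4       188   cifar              190
0       484    imdb              486
5       572      c4              574
6       709    wiki              711
9       740   squad              742
filter rows where params_m < 709:
   params_m dataset  params_m_plus_2
4       188   cifar              190
0       484    imdb              486
5       572      c4              574

574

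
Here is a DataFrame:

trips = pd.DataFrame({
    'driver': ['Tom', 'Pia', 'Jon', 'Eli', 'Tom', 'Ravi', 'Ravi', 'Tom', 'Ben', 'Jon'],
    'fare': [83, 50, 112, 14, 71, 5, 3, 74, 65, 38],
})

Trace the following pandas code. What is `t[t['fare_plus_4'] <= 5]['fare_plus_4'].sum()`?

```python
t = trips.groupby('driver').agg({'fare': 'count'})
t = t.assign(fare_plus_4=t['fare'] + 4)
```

15

group by driver, count of fare:
        fare
driver      
Ben        1
Eli        1
Jon        2
Pia        1
Ravi       2
Tom        3
add column fare_plus_4 = t['fare'] + 4:
        fare  fare_plus_4
driver                   
Ben        1            5
Eli        1            5
Jon        2            6
Pia        1            5
Ravi       2            6
Tom        3            7
filter rows where fare_plus_4 <= 5:
        fare  fare_plus_4
driver                   
Ben        1            5
Eli        1            5
Pia        1            5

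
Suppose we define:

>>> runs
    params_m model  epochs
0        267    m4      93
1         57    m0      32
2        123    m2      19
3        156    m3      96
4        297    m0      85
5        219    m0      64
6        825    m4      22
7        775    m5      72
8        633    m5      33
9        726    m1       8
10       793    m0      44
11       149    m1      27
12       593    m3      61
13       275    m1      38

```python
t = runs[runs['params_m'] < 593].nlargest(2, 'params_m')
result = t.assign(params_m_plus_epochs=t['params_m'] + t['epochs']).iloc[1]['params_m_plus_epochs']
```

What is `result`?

313

filter rows where params_m < 593:
    params_m model  epochs
0        267    m4      93
1         57    m0      32
2        123    m2      19
3        156    m3      96
4        297    m0      85
5        219    m0      64
11       149    m1      27
13       275    m1      38
take 2 rows with largest params_m:
    params_m model  epochs
4        297    m0      85
13       275    m1      38
add column params_m_plus_epochs = t['params_m'] + t['epochs']:
    params_m model  epochs  params_m_plus_epochs
4        297    m0      85                   382
13       275    m1      38                   313
So iloc[1]['params_m_plus_epochs'] = 313.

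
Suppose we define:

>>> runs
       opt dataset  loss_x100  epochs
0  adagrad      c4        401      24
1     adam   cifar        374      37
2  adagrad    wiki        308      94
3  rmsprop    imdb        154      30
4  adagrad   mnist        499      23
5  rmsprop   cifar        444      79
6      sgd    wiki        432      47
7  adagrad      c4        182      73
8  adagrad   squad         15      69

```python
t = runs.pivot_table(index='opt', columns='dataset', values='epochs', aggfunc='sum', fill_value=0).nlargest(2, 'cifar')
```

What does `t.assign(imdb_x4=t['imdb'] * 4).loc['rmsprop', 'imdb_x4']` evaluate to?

pivot: rows=opt, cols=dataset, sum(epochs):
dataset  c4  cifar  imdb  mnist  squad  wiki
opt                                         
adagrad  97      0     0     23     69    94
adam      0     37     0      0      0     0
rmsprop   0     79    30      0      0     0
sgd       0      0     0      0      0    47
take 2 rows with largest cifar:
dataset  c4  cifar  imdb  mnist  squad  wiki
opt                                         
rmsprop   0     79    30      0      0     0
adam      0     37     0      0      0     0
add column imdb_x4 = t['imdb'] * 4:
dataset  c4  cifar  imdb  mnist  squad  wiki  imdb_x4
opt                                                  
rmsprop   0     79    30      0      0     0      120
adam      0     37     0      0      0     0        0
The value at row 'rmsprop', column 'imdb_x4' is 120.

120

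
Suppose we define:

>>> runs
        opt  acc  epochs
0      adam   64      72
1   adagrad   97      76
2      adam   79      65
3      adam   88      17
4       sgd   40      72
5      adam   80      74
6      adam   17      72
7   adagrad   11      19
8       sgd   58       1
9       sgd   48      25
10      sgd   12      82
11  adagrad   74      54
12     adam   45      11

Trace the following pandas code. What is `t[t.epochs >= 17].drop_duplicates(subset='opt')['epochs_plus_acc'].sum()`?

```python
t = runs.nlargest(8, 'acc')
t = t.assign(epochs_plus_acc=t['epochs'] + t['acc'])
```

351

take 8 rows with largest acc:
        opt  acc  epochs
1   adagrad   97      76
3      adam   88      17
5      adam   80      74
2      adam   79      65
11  adagrad   74      54
0      adam   64      72
8       sgd   58       1
9       sgd   48      25
add column epochs_plus_acc = t['epochs'] + t['acc']:
        opt  acc  epochs  epochs_plus_acc
1   adagrad   97      76              173
3      adam   88      17              105
5      adam   80      74              154
2      adam   79      65              144
11  adagrad   74      54              128
0      adam   64      72              136
8       sgd   58       1               59
9       sgd   48      25               73
filter rows where epochs >= 17:
        opt  acc  epochs  epochs_plus_acc
1   adagrad   97      76              173
3      adam   88      17              105
5      adam   80      74              154
2      adam   79      65              144
11  adagrad   74      54              128
0      adam   64      72              136
9       sgd   48      25               73
drop duplicate opt (keep=first):
       opt  acc  epochs  epochs_plus_acc
1  adagrad   97      76              173
3     adam   88      17              105
9      sgd   48      25               73
Reading off the sum of column 'epochs_plus_acc', we get 351.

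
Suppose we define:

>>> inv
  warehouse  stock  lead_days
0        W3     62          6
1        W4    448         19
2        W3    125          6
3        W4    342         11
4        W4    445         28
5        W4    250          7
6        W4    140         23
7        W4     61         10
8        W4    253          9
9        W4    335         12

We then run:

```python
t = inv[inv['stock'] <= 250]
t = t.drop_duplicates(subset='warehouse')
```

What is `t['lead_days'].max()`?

7

filter rows where stock <= 250:
  warehouse  stock  lead_days
0        W3     62          6
2        W3    125          6
5        W4    250          7
6        W4    140         23
7        W4     61         10
drop duplicate warehouse (keep=first):
  warehouse  stock  lead_days
0        W3     62          6
5        W4    250          7
max of column 'lead_days' → 7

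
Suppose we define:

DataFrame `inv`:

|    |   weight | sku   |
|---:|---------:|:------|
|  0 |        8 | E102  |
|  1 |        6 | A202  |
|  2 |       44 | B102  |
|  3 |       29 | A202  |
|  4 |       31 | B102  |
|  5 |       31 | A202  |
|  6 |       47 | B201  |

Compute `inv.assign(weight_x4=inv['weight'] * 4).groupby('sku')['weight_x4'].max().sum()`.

add column weight_x4 = inv['weight'] * 4:
   weight   sku  weight_x4
0       8  E102         32
1       6  A202         24
2      44  B102        176
3      29  A202        116
4      31  B102        124
5      31  A202        124
6      47  B201        188
group by sku, max of weight_x4:
sku
A202    124
B102    176
B201    188
E102     32
Name: weight_x4, dtype: int64
Finally, sum of the resulting series = 520.

520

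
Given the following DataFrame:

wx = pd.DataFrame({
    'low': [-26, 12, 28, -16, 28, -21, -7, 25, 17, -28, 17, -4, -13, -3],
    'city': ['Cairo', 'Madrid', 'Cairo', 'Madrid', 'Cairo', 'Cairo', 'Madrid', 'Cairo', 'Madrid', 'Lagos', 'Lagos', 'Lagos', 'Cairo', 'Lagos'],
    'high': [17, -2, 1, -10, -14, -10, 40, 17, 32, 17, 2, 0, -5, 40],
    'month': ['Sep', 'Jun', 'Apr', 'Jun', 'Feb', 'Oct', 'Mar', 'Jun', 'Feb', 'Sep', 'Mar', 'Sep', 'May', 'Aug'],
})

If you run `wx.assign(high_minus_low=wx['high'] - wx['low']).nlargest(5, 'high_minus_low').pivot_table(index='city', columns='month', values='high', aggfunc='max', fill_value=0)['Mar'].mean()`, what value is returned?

13.3333333333

add column high_minus_low = wx['high'] - wx['low']:
    low    city  high month  high_minus_low
0   -26   Cairo    17   Sep              43
1    12  Madrid    -2   Jun             -14
2    28   Cairo     1   Apr             -27
3   -16  Madrid   -10   Jun               6
4    28   Cairo   -14   Feb             -42
5   -21   Cairo   -10   Oct              11
6    -7  Madrid    40   Mar              47
7    25   Cairo    17   Jun              -8
8    17  Madrid    32   Feb              15
9   -28   Lagos    17   Sep              45
10   17   Lagos     2   Mar             -15
11   -4   Lagos     0   Sep               4
12  -13   Cairo    -5   May               8
13   -3   Lagos    40   Aug              43
take 5 rows with largest high_minus_low:
    low    city  high month  high_minus_low
6    -7  Madrid    40   Mar              47
9   -28   Lagos    17   Sep              45
0   -26   Cairo    17   Sep              43
13   -3   Lagos    40   Aug              43
8    17  Madrid    32   Feb              15
pivot: rows=city, cols=month, max(high):
month   Aug  Feb  Mar  Sep
city                      
Cairo     0    0    0   17
Lagos    40    0    0   17
Madrid    0   32   40    0
Hence 13.3333333333.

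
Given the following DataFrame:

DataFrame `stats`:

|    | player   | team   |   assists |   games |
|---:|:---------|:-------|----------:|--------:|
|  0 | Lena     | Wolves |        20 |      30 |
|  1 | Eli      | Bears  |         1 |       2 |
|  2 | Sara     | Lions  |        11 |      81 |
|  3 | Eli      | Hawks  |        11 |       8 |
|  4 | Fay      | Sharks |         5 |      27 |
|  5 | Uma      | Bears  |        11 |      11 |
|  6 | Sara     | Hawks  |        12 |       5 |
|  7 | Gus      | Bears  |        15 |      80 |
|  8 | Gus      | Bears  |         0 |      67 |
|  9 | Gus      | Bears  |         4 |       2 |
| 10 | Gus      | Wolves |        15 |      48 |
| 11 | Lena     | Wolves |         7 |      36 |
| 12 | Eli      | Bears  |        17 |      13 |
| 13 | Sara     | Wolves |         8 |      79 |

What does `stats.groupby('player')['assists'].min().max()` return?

group by player, min of assists:
player
Eli      1
Fay      5
Gus      0
Lena     7
Sara     8
Uma     11
Name: assists, dtype: int64

11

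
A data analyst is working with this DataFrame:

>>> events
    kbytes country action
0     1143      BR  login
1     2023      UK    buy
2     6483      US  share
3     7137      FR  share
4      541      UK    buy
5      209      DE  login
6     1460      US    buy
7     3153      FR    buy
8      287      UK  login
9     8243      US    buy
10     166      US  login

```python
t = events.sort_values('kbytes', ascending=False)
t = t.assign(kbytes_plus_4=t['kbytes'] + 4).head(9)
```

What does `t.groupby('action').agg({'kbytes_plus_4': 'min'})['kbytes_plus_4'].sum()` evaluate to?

7323

sort by kbytes descending:
    kbytes country action
9     8243      US    buy
3     7137      FR  share
2     6483      US  share
7     3153      FR    buy
1     2023      UK    buy
6     1460      US    buy
0     1143      BR  login
4      541      UK    buy
8      287      UK  login
5      209      DE  login
10     166      US  login
add column kbytes_plus_4 = t['kbytes'] + 4:
    kbytes country action  kbytes_plus_4
9     8243      US    buy           8247
3     7137      FR  share           7141
2     6483      US  share           6487
7     3153      FR    buy           3157
1     2023      UK    buy           2027
6     1460      US    buy           1464
0     1143      BR  login           1147
4      541      UK    buy            545
8      287      UK  login            291
5      209      DE  login            213
10     166      US  login            170
take first 9 rows:
   kbytes country action  kbytes_plus_4
9    8243      US    buy           8247
3    7137      FR  share           7141
2    6483      US  share           6487
7    3153      FR    buy           3157
1    2023      UK    buy           2027
6    1460      US    buy           1464
0    1143      BR  login           1147
4     541      UK    buy            545
8     287      UK  login            291
group by action, min of kbytes_plus_4:
        kbytes_plus_4
action               
buy               545
login             291
share            6487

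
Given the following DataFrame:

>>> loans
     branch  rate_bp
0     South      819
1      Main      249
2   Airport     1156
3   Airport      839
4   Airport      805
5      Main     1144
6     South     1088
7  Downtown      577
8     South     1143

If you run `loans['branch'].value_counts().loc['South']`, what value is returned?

3

value_counts of branch:
branch
South       3
Airport     3
Main        2
Downtown    1
Name: count, dtype: int64
Hence 3.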